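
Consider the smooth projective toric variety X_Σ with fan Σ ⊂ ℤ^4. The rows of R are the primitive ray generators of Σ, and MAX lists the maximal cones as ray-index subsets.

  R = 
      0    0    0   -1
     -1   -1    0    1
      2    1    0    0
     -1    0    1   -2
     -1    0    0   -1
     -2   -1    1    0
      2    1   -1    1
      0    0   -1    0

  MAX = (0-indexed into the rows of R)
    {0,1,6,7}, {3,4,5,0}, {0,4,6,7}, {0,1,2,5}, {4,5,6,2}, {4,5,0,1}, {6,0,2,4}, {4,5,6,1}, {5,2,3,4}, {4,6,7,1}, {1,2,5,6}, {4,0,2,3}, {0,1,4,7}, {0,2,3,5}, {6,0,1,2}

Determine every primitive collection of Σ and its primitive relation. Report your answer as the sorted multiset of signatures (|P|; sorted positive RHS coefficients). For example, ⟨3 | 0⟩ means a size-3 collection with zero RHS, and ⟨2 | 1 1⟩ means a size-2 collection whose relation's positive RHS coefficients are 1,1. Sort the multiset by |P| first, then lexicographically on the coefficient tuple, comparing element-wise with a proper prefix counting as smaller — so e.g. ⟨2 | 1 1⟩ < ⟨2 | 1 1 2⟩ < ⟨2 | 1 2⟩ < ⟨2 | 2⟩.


Minimal non-faces — 9 found among 8 rays, 15 max cones:

  P = {1,3}:  v_{1} + v_{3} = v_{0} + v_{5}  so sig = ⟨2 | 1 1⟩
  P = {2,7}:  v_{2} + v_{7} = v_{0} + v_{6}  so sig = ⟨2 | 1 1⟩
  P = {3,6}:  v_{3} + v_{6} = v_{2} + v_{4}  so sig = ⟨2 | 1 1⟩
  P = {3,7}:  v_{3} + v_{7} = v_{0} + v_{4}  so sig = ⟨2 | 1 1⟩
  P = {5,7}:  v_{5} + v_{7} = v_{1} + v_{4}  so sig = ⟨2 | 1 1⟩
  P = {0,5,6}:  v_{0} + v_{5} + v_{6} = 0  so sig = ⟨3 | 0⟩
  P = {1,2,4}:  v_{1} + v_{2} + v_{4} = 0  so sig = ⟨3 | 0⟩
  P = {0,1,4,6}:  v_{0} + v_{1} + v_{4} + v_{6} = v_{7}  so sig = ⟨4 | 1⟩
  P = {0,2,4,5}:  v_{0} + v_{2} + v_{4} + v_{5} = v_{3}  so sig = ⟨4 | 1⟩

so the primitive-relation signature multiset is
    ⟨2 | 1 1⟩
    ⟨2 | 1 1⟩
    ⟨2 | 1 1⟩
    ⟨2 | 1 1⟩
    ⟨2 | 1 1⟩
    ⟨3 | 0⟩
    ⟨3 | 0⟩
    ⟨4 | 1⟩
    ⟨4 | 1⟩


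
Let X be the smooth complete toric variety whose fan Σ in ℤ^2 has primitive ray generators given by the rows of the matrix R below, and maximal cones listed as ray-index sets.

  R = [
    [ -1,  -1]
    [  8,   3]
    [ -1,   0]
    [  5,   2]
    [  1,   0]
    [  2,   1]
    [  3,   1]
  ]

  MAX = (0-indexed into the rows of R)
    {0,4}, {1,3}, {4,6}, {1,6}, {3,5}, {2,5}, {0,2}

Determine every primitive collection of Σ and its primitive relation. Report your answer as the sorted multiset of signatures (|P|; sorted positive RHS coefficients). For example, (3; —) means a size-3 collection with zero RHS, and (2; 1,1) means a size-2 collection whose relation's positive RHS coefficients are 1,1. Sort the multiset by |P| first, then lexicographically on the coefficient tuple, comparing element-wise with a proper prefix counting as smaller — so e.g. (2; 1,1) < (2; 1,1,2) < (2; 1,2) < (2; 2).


Σ has 14 primitive collections:

  • {2,4}:  v_{2} + v_{4} = 0  ⟹  sig = (2; —)
  • {0,5}:  v_{0} + v_{5} = v_{4}  ⟹  sig = (2; 1)
  • {2,6}:  v_{2} + v_{6} = v_{5}  ⟹  sig = (2; 1)
  • {3,6}:  v_{3} + v_{6} = v_{1}  ⟹  sig = (2; 1)
  • {4,5}:  v_{4} + v_{5} = v_{6}  ⟹  sig = (2; 1)
  • {5,6}:  v_{5} + v_{6} = v_{3}  ⟹  sig = (2; 1)
  • {0,3}:  v_{0} + v_{3} = v_{4} + v_{6}  ⟹  sig = (2; 1,1)
  • {1,2}:  v_{1} + v_{2} = v_{3} + v_{5}  ⟹  sig = (2; 1,1)
  • {0,1}:  v_{0} + v_{1} = v_{4} + 2·v_{6}  ⟹  sig = (2; 1,2)
  • {0,6}:  v_{0} + v_{6} = 2·v_{4}  ⟹  sig = (2; 2)
  • {1,5}:  v_{1} + v_{5} = 2·v_{3}  ⟹  sig = (2; 2)
  • {2,3}:  v_{2} + v_{3} = 2·v_{5}  ⟹  sig = (2; 2)
  • {3,4}:  v_{3} + v_{4} = 2·v_{6}  ⟹  sig = (2; 2)
  • {1,4}:  v_{1} + v_{4} = 3·v_{6}  ⟹  sig = (2; 3)

Sorted signature multiset PRS(X):
{ (2; —),  (2; 1) ×5,  (2; 1,1) ×2,  (2; 1,2),  (2; 2) ×4,  (2; 3) }


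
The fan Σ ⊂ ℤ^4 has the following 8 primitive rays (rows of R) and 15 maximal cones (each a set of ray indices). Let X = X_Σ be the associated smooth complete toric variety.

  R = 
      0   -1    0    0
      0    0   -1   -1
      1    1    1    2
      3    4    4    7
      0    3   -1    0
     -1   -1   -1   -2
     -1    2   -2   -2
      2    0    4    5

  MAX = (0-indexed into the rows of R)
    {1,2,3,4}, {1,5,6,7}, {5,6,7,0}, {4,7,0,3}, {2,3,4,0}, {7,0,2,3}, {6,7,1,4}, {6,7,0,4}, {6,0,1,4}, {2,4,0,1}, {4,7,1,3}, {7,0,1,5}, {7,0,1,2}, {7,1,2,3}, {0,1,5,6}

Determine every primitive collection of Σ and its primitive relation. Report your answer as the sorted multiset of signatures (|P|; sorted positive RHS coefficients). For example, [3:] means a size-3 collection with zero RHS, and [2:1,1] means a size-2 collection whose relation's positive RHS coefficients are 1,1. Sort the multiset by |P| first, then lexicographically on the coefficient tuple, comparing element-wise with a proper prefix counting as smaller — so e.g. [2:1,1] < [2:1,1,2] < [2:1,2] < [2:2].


9 minimal non-faces of Δ(Σ) (on 8 rays):

  P={2,5}:  v_{2} + v_{5} = 0 ; sig = [2:]
  P={2,6}:  v_{2} + v_{6} = v_{4} ; sig = [2:1]
  P={4,5}:  v_{4} + v_{5} = v_{6} ; sig = [2:1]
  P={3,5}:  v_{3} + v_{5} = v_{4} + v_{7} ; sig = [2:1,1]
  P={3,6}:  v_{3} + v_{6} = 2·v_{4} + v_{7} ; sig = [2:1,2]
  P={2,4,7}:  v_{2} + v_{4} + v_{7} = v_{3} ; sig = [3:1]
  P={0,1,3}:  v_{0} + v_{1} + v_{3} = 3·v_{2} ; sig = [3:3]
  P={0,1,6,7}:  v_{0} + v_{1} + v_{6} + v_{7} = v_{2} ; sig = [4:1]
  P={0,1,4,7}:  v_{0} + v_{1} + v_{4} + v_{7} = 2·v_{2} ; sig = [4:2]

Sorted signature multiset PRS(X):
    [2:]
    [2:1]
    [2:1]
    [2:1,1]
    [2:1,2]
    [3:1]
    [3:3]
    [4:1]
    [4:2]


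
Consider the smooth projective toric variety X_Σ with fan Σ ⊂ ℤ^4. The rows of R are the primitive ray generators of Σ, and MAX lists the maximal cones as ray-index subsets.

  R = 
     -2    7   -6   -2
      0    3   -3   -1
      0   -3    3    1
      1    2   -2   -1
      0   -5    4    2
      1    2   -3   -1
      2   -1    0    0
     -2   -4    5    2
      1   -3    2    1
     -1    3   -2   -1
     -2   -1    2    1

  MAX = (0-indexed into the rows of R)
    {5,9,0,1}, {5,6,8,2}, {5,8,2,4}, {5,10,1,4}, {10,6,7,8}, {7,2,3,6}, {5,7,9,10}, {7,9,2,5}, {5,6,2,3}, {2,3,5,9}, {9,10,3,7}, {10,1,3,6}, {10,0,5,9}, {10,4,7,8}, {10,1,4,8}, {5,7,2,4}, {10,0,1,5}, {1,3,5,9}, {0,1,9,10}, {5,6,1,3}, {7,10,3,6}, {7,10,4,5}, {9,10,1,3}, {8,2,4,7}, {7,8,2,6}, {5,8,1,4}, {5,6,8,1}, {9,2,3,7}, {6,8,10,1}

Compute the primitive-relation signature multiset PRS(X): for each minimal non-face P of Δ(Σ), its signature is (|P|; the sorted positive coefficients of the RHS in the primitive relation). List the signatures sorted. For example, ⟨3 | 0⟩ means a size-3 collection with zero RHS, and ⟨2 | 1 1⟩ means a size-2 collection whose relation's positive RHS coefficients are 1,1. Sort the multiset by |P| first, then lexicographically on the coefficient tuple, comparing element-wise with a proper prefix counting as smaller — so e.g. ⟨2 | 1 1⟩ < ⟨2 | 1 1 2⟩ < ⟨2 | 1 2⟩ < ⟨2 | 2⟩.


22 minimal non-faces of Δ(Σ) (on 11 rays):

  P = {1,2}:  v_{1} + v_{2} = 0  ⟹  sig = ⟨2 | 0⟩
  P = {8,9}:  v_{8} + v_{9} = 0  ⟹  sig = ⟨2 | 0⟩
  P = {1,7}:  v_{1} + v_{7} = v_{10}  ⟹  sig = ⟨2 | 1⟩
  P = {2,10}:  v_{2} + v_{10} = v_{7}  ⟹  sig = ⟨2 | 1⟩
  P = {3,4}:  v_{3} + v_{4} = v_{8}  ⟹  sig = ⟨2 | 1⟩
  P = {3,8}:  v_{3} + v_{8} = v_{6}  ⟹  sig = ⟨2 | 1⟩
  P = {6,9}:  v_{6} + v_{9} = v_{3}  ⟹  sig = ⟨2 | 1⟩
  P = {4,9}:  v_{4} + v_{9} = v_{5} + v_{7}  ⟹  sig = ⟨2 | 1 1⟩
  P = {0,2}:  v_{0} + v_{2} = v_{5} + v_{9} + v_{10}  ⟹  sig = ⟨2 | 1 1 1⟩
  P = {0,8}:  v_{0} + v_{8} = v_{1} + v_{5} + v_{10}  ⟹  sig = ⟨2 | 1 1 1⟩
  P = {0,7}:  v_{0} + v_{7} = v_{5} + v_{9} + 2·v_{10}  ⟹  sig = ⟨2 | 1 1 2⟩
  P = {0,3}:  v_{0} + v_{3} = 2·v_{1} + v_{9}  ⟹  sig = ⟨2 | 1 2⟩
  P = {0,6}:  v_{0} + v_{6} = 2·v_{1}  ⟹  sig = ⟨2 | 2⟩
  P = {4,6}:  v_{4} + v_{6} = 2·v_{8}  ⟹  sig = ⟨2 | 2⟩
  P = {0,4}:  v_{0} + v_{4} = 2·v_{5} + 2·v_{10}  ⟹  sig = ⟨2 | 2 2⟩
  P = {3,5,7}:  v_{3} + v_{5} + v_{7} = 0  ⟹  sig = ⟨3 | 0⟩
  P = {3,5,10}:  v_{3} + v_{5} + v_{10} = v_{1}  ⟹  sig = ⟨3 | 1⟩
  P = {5,6,7}:  v_{5} + v_{6} + v_{7} = v_{8}  ⟹  sig = ⟨3 | 1⟩
  P = {5,7,8}:  v_{5} + v_{7} + v_{8} = v_{4}  ⟹  sig = ⟨3 | 1⟩
  P = {5,6,10}:  v_{5} + v_{6} + v_{10} = v_{1} + v_{8}  ⟹  sig = ⟨3 | 1 1⟩
  P = {5,8,10}:  v_{5} + v_{8} + v_{10} = v_{1} + v_{4}  ⟹  sig = ⟨3 | 1 1⟩
  P = {1,5,9,10}:  v_{1} + v_{5} + v_{9} + v_{10} = v_{0}  ⟹  sig = ⟨4 | 1⟩

Hence PRS(X_Σ) =
    ⟨2 | 0⟩
    ⟨2 | 0⟩
    ⟨2 | 1⟩
    ⟨2 | 1⟩
    ⟨2 | 1⟩
    ⟨2 | 1⟩
    ⟨2 | 1⟩
    ⟨2 | 1 1⟩
    ⟨2 | 1 1 1⟩
    ⟨2 | 1 1 1⟩
    ⟨2 | 1 1 2⟩
    ⟨2 | 1 2⟩
    ⟨2 | 2⟩
    ⟨2 | 2⟩
    ⟨2 | 2 2⟩
    ⟨3 | 0⟩
    ⟨3 | 1⟩
    ⟨3 | 1⟩
    ⟨3 | 1⟩
    ⟨3 | 1 1⟩
    ⟨3 | 1 1⟩
    ⟨4 | 1⟩


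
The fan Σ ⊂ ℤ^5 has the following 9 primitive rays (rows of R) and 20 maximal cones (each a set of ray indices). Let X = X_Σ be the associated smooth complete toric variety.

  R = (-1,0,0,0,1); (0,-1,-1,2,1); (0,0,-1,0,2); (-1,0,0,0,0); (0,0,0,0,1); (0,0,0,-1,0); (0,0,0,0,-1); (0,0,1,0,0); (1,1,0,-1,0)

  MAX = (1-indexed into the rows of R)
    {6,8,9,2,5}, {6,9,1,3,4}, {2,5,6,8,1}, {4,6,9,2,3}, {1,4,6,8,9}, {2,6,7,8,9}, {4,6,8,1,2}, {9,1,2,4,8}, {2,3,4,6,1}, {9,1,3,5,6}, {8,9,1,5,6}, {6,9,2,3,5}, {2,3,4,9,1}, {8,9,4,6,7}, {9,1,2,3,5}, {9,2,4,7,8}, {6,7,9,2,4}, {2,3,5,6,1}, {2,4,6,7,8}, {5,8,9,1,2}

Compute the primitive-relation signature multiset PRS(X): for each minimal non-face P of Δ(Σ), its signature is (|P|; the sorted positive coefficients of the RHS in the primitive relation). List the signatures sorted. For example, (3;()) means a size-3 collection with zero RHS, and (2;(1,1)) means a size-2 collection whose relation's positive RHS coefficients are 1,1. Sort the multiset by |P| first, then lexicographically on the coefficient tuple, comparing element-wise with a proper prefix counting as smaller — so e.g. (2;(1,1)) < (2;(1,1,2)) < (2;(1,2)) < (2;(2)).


7 minimal non-faces of Δ(Σ) (on 9 rays):

  {5,7}:  v_{5} + v_{7} = 0 ; sig = (2;())
  {1,7}:  v_{1} + v_{7} = v_{4} ; sig = (2;(1))
  {4,5}:  v_{4} + v_{5} = v_{1} ; sig = (2;(1))
  {3,7}:  v_{3} + v_{7} = v_{2} + v_{4} + v_{6} + v_{9} ; sig = (2;(1,1,1,1))
  {3,8}:  v_{3} + v_{8} = 2·v_{5} ; sig = (2;(2))
  {1,2,6,9}:  v_{1} + v_{2} + v_{6} + v_{9} = v_{3} ; sig = (4;(1))
  {2,4,6,8,9}:  v_{2} + v_{4} + v_{6} + v_{8} + v_{9} = v_{5} ; sig = (5;(1))

so the primitive-relation signature multiset is
[(2;()), (2;(1)), (2;(1)), (2;(1,1,1,1)), (2;(2)), (4;(1)), (5;(1))]


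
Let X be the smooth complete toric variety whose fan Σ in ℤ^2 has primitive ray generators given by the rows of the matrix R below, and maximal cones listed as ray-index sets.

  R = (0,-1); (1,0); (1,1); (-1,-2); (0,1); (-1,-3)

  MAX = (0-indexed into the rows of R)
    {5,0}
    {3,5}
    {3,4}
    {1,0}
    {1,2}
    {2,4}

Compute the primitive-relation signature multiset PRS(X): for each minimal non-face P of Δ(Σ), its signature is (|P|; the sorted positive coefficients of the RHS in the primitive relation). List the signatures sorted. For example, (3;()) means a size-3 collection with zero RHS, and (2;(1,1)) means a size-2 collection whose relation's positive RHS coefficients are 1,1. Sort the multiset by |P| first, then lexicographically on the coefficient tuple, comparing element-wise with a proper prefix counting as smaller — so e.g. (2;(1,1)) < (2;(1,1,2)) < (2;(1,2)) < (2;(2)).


Primitive collections (9):

  P = {0,4}:  v_{0} + v_{4} = 0  ⇒ sig = (2;())
  P = {0,2}:  v_{0} + v_{2} = v_{1}  ⇒ sig = (2;(1))
  P = {0,3}:  v_{0} + v_{3} = v_{5}  ⇒ sig = (2;(1))
  P = {1,4}:  v_{1} + v_{4} = v_{2}  ⇒ sig = (2;(1))
  P = {2,3}:  v_{2} + v_{3} = v_{0}  ⇒ sig = (2;(1))
  P = {4,5}:  v_{4} + v_{5} = v_{3}  ⇒ sig = (2;(1))
  P = {1,3}:  v_{1} + v_{3} = 2·v_{0}  ⇒ sig = (2;(2))
  P = {2,5}:  v_{2} + v_{5} = 2·v_{0}  ⇒ sig = (2;(2))
  P = {1,5}:  v_{1} + v_{5} = 3·v_{0}  ⇒ sig = (2;(3))

Sorted signature multiset PRS(X):
[(2;()), (2;(1)), (2;(1)), (2;(1)), (2;(1)), (2;(1)), (2;(2)), (2;(2)), (2;(3))]


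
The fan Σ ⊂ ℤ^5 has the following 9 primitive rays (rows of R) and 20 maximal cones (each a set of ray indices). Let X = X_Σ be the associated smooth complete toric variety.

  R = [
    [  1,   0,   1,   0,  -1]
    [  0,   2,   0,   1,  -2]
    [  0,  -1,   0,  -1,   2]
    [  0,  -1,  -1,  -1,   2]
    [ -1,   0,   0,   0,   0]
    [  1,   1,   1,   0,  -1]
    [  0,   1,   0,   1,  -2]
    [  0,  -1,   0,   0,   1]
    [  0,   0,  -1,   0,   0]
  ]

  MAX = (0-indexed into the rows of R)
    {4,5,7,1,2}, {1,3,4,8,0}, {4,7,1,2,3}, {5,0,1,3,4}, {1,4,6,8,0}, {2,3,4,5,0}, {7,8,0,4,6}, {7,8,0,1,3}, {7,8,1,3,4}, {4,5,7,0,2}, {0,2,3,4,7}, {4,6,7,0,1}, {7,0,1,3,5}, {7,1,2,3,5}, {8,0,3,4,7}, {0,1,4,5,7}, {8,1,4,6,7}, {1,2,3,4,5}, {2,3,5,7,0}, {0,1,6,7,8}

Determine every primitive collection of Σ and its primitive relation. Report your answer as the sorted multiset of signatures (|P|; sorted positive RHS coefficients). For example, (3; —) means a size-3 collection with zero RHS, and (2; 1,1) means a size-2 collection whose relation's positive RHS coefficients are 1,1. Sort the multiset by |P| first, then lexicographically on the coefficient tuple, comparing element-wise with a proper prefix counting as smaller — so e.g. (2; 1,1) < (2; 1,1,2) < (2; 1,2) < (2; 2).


|primitive collections| = 9. Relations:

  {2,6}:  v_{2} + v_{6} = 0  →  sig = (2; —)
  {2,8}:  v_{2} + v_{8} = v_{3}  →  sig = (2; 1)
  {3,6}:  v_{3} + v_{6} = v_{8}  →  sig = (2; 1)
  {5,6}:  v_{5} + v_{6} = v_{0} + v_{1}  →  sig = (2; 1,1)
  {5,8}:  v_{5} + v_{8} = v_{0} + v_{1} + v_{3}  →  sig = (2; 1,1,1)
  {0,1,2}:  v_{0} + v_{1} + v_{2} = v_{5}  →  sig = (3; 1)
  {3,4,5,7}:  v_{3} + v_{4} + v_{5} + v_{7} = v_{2}  →  sig = (4; 1)
  {0,1,3,4,7}:  v_{0} + v_{1} + v_{3} + v_{4} + v_{7} = 0  →  sig = (5; —)
  {0,1,4,7,8}:  v_{0} + v_{1} + v_{4} + v_{7} + v_{8} = v_{6}  →  sig = (5; 1)

Hence PRS(X_Σ) =
    (2; —)
    (2; 1)
    (2; 1)
    (2; 1,1)
    (2; 1,1,1)
    (3; 1)
    (4; 1)
    (5; —)
    (5; 1)


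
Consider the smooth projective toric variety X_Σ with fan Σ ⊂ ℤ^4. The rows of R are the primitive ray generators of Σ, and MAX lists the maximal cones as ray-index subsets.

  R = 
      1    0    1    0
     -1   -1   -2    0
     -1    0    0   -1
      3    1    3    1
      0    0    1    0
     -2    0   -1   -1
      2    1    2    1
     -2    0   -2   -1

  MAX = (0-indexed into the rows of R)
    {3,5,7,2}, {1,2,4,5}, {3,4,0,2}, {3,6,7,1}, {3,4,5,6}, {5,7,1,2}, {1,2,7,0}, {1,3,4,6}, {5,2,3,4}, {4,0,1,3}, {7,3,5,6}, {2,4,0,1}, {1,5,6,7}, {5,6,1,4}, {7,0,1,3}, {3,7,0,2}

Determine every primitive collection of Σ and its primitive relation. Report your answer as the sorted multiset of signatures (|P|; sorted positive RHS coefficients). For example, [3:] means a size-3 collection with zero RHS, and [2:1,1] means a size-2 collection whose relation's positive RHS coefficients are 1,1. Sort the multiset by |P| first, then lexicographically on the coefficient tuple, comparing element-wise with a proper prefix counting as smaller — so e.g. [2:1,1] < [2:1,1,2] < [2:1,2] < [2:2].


6 minimal non-faces of Δ(Σ) (on 8 rays):

  • {0,5}:  v_{0} + v_{5} = v_{2}  ⇒ sig = [2:1]
  • {0,6}:  v_{0} + v_{6} = v_{3}  ⇒ sig = [2:1]
  • {4,7}:  v_{4} + v_{7} = v_{5}  ⇒ sig = [2:1]
  • {2,6}:  v_{2} + v_{6} = v_{3} + v_{5}  ⇒ sig = [2:1,1]
  • {1,3,5}:  v_{1} + v_{3} + v_{5} = 0  ⇒ sig = [3:]
  • {1,2,3}:  v_{1} + v_{2} + v_{3} = v_{0}  ⇒ sig = [3:1]

so the primitive-relation signature multiset is
[[2:1], [2:1], [2:1], [2:1,1], [3:], [3:1]]


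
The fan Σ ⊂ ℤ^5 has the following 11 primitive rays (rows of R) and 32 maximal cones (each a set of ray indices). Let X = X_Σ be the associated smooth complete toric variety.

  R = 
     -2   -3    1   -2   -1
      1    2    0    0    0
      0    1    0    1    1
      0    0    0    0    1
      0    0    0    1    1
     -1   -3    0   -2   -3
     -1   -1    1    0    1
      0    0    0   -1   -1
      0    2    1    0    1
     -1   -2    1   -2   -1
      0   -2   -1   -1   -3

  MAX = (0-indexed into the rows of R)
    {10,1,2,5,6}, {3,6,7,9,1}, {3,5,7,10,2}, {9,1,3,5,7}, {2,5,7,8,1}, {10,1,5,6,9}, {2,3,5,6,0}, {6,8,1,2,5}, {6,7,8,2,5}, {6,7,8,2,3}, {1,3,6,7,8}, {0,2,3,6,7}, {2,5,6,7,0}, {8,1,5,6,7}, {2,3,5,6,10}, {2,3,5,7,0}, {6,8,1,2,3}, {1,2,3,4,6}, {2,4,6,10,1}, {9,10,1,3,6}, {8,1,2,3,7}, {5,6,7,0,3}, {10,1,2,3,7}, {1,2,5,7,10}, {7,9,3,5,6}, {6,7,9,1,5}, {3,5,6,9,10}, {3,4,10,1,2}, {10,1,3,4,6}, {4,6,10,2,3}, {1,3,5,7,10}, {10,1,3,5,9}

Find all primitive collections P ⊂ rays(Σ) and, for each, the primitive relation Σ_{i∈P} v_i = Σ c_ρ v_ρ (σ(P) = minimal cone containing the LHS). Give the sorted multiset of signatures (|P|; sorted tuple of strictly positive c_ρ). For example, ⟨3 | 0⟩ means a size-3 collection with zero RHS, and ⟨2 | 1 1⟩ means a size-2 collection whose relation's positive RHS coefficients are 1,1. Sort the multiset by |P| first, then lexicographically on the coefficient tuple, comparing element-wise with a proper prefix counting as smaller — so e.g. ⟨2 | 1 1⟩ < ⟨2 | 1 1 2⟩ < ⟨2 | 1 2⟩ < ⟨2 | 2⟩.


20 minimal non-faces of Δ(Σ) (on 11 rays):

  P = {4,7}:  v_{4} + v_{7} = 0 ; sig = ⟨2 | 0⟩
  P = {2,9}:  v_{2} + v_{9} = v_{6} + v_{7} ; sig = ⟨2 | 1 1⟩
  P = {4,5}:  v_{4} + v_{5} = v_{6} + v_{10} ; sig = ⟨2 | 1 1⟩
  P = {4,8}:  v_{4} + v_{8} = v_{1} + v_{2} + v_{6} ; sig = ⟨2 | 1 1 1⟩
  P = {8,10}:  v_{8} + v_{10} = v_{1} + v_{2} + v_{5} ; sig = ⟨2 | 1 1 1⟩
  P = {0,4}:  v_{0} + v_{4} = v_{2} + v_{3} + v_{5} + v_{6} ; sig = ⟨2 | 1 1 1 1⟩
  P = {4,9}:  v_{4} + v_{9} = v_{1} + v_{3} + 2·v_{6} + v_{10} ; sig = ⟨2 | 1 1 1 2⟩
  P = {0,10}:  v_{0} + v_{10} = v_{2} + v_{3} + 2·v_{5} ; sig = ⟨2 | 1 1 2⟩
  P = {0,9}:  v_{0} + v_{9} = v_{3} + v_{5} + 2·v_{6} + 2·v_{7} ; sig = ⟨2 | 1 1 2 2⟩
  P = {0,1}:  v_{0} + v_{1} = v_{6} + 2·v_{7} ; sig = ⟨2 | 1 2⟩
  P = {8,9}:  v_{8} + v_{9} = v_{1} + 2·v_{6} + 2·v_{7} ; sig = ⟨2 | 1 2 2⟩
  P = {0,8}:  v_{0} + v_{8} = v_{2} + 2·v_{6} + 3·v_{7} ; sig = ⟨2 | 1 2 3⟩
  P = {6,7,10}:  v_{6} + v_{7} + v_{10} = v_{5} ; sig = ⟨3 | 1⟩
  P = {7,9,10}:  v_{7} + v_{9} + v_{10} = v_{1} + v_{3} + 2·v_{5} ; sig = ⟨3 | 1 1 2⟩
  P = {3,5,8}:  v_{3} + v_{5} + v_{8} = v_{6} + 2·v_{7} ; sig = ⟨3 | 1 2⟩
  P = {1,2,3,5}:  v_{1} + v_{2} + v_{3} + v_{5} = v_{7} ; sig = ⟨4 | 1⟩
  P = {1,2,6,7}:  v_{1} + v_{2} + v_{6} + v_{7} = v_{8} ; sig = ⟨4 | 1⟩
  P = {1,3,5,6}:  v_{1} + v_{3} + v_{5} + v_{6} = v_{9} ; sig = ⟨4 | 1⟩
  P = {1,2,3,6,10}:  v_{1} + v_{2} + v_{3} + v_{6} + v_{10} = 0 ; sig = ⟨5 | 0⟩
  P = {2,3,5,6,7}:  v_{2} + v_{3} + v_{5} + v_{6} + v_{7} = v_{0} ; sig = ⟨5 | 1⟩

so the primitive-relation signature multiset is
[⟨2 | 0⟩, ⟨2 | 1 1⟩, ⟨2 | 1 1⟩, ⟨2 | 1 1 1⟩, ⟨2 | 1 1 1⟩, ⟨2 | 1 1 1 1⟩, ⟨2 | 1 1 1 2⟩, ⟨2 | 1 1 2⟩, ⟨2 | 1 1 2 2⟩, ⟨2 | 1 2⟩, ⟨2 | 1 2 2⟩, ⟨2 | 1 2 3⟩, ⟨3 | 1⟩, ⟨3 | 1 1 2⟩, ⟨3 | 1 2⟩, ⟨4 | 1⟩, ⟨4 | 1⟩, ⟨4 | 1⟩, ⟨5 | 0⟩, ⟨5 | 1⟩]


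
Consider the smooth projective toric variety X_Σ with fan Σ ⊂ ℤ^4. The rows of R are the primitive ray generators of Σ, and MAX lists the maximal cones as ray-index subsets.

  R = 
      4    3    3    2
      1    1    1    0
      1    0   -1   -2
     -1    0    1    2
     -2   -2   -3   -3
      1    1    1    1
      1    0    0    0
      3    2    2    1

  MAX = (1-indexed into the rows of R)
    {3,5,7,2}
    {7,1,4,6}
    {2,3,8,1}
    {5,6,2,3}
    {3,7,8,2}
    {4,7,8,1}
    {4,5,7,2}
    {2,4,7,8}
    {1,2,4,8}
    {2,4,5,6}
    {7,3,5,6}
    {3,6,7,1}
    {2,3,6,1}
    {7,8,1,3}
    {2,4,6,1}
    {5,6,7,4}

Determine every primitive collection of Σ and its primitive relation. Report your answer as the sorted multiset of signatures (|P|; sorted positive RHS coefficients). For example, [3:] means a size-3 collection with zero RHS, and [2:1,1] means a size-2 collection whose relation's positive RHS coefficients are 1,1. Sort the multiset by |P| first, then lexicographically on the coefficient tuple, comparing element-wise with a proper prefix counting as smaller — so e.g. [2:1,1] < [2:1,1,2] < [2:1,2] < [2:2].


|primitive collections| = 6. Relations:

  • {3,4}:  v_{3} + v_{4} = 0 — sig = [2:]
  • {5,8}:  v_{5} + v_{8} = v_{3} — sig = [2:1]
  • {6,8}:  v_{6} + v_{8} = v_{1} — sig = [2:1]
  • {1,5}:  v_{1} + v_{5} = v_{3} + v_{6} — sig = [2:1,1]
  • {2,6,7}:  v_{2} + v_{6} + v_{7} = v_{8} — sig = [3:1]
  • {1,2,7}:  v_{1} + v_{2} + v_{7} = 2·v_{8} — sig = [3:2]

so the primitive-relation signature multiset is
[[2:], [2:1], [2:1], [2:1,1], [3:1], [3:2]]


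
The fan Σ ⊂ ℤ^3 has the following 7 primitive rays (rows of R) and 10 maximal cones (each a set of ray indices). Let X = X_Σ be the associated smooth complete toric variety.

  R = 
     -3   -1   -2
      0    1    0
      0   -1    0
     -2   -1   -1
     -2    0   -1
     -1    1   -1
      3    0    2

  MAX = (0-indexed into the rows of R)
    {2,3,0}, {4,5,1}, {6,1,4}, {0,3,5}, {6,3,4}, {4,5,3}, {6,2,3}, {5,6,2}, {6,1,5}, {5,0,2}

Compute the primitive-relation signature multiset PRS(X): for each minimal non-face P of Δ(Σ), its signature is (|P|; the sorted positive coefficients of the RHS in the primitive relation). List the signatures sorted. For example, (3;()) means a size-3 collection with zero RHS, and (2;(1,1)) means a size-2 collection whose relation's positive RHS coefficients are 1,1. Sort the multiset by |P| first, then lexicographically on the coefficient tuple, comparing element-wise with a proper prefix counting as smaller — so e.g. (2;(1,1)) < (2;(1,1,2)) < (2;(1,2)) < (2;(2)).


The 9 primitive collections of Σ (r=7, n=3):

  {1,2}:  v_{1} + v_{2} = 0  ⟹  sig = (2;())
  {0,6}:  v_{0} + v_{6} = v_{2}  ⟹  sig = (2;(1))
  {1,3}:  v_{1} + v_{3} = v_{4}  ⟹  sig = (2;(1))
  {2,4}:  v_{2} + v_{4} = v_{3}  ⟹  sig = (2;(1))
  {0,1}:  v_{0} + v_{1} = v_{3} + v_{5}  ⟹  sig = (2;(1,1))
  {0,4}:  v_{0} + v_{4} = 2·v_{3} + v_{5}  ⟹  sig = (2;(1,2))
  {3,5,6}:  v_{3} + v_{5} + v_{6} = 0  ⟹  sig = (3;())
  {2,3,5}:  v_{2} + v_{3} + v_{5} = v_{0}  ⟹  sig = (3;(1))
  {4,5,6}:  v_{4} + v_{5} + v_{6} = v_{1}  ⟹  sig = (3;(1))

Signatures (|P|; sorted positive RHS coefficients), sorted:
    (2;())
    (2;(1))
    (2;(1))
    (2;(1))
    (2;(1,1))
    (2;(1,2))
    (3;())
    (3;(1))
    (3;(1))


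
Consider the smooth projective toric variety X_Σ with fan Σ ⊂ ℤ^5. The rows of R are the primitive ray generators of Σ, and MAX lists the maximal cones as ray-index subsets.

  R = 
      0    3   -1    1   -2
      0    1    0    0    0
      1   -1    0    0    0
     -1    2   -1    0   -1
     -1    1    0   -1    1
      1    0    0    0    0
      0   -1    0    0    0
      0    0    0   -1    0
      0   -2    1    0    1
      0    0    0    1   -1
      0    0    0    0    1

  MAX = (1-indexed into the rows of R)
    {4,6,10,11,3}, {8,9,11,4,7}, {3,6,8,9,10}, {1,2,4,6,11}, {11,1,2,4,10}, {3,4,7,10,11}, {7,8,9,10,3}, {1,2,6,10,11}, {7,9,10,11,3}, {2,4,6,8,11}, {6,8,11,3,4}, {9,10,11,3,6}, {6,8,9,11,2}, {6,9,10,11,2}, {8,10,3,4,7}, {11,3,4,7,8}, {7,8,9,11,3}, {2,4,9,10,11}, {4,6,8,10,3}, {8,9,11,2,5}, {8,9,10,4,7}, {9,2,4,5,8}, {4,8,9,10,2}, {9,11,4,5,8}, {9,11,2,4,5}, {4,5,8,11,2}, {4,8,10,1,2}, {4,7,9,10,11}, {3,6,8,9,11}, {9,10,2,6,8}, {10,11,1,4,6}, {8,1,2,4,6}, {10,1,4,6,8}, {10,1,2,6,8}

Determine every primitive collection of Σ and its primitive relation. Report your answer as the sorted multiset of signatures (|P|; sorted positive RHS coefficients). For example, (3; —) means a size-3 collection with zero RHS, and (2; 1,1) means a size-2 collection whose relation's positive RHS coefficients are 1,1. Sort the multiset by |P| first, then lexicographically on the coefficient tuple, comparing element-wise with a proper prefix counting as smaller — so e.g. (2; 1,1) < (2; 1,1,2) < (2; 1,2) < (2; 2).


|primitive collections| = 17. Relations:

  P = {2,7}:  v_{2} + v_{7} = 0  ⇒ sig = (2; —)
  P = {2,3}:  v_{2} + v_{3} = v_{6}  ⇒ sig = (2; 1)
  P = {6,7}:  v_{6} + v_{7} = v_{3}  ⇒ sig = (2; 1)
  P = {1,9}:  v_{1} + v_{9} = v_{2} + v_{10}  ⇒ sig = (2; 1,1)
  P = {3,5}:  v_{3} + v_{5} = v_{8} + v_{11}  ⇒ sig = (2; 1,1)
  P = {1,7}:  v_{1} + v_{7} = v_{4} + v_{6} + v_{10}  ⇒ sig = (2; 1,1,1)
  P = {5,6}:  v_{5} + v_{6} = v_{2} + v_{8} + v_{11}  ⇒ sig = (2; 1,1,1)
  P = {5,10}:  v_{5} + v_{10} = v_{2} + v_{4} + v_{9}  ⇒ sig = (2; 1,1,1)
  P = {5,7}:  v_{5} + v_{7} = v_{4} + v_{8} + v_{9} + v_{11}  ⇒ sig = (2; 1,1,1,1)
  P = {1,3}:  v_{1} + v_{3} = v_{4} + 2·v_{6} + v_{10}  ⇒ sig = (2; 1,1,2)
  P = {1,5}:  v_{1} + v_{5} = 2·v_{2} + v_{4}  ⇒ sig = (2; 1,2)
  P = {4,6,9}:  v_{4} + v_{6} + v_{9} = 0  ⇒ sig = (3; —)
  P = {8,10,11}:  v_{8} + v_{10} + v_{11} = 0  ⇒ sig = (3; —)
  P = {3,4,9}:  v_{3} + v_{4} + v_{9} = v_{7}  ⇒ sig = (3; 1)
  P = {1,8,11}:  v_{1} + v_{8} + v_{11} = v_{2} + v_{4} + v_{6}  ⇒ sig = (3; 1,1,1)
  P = {2,4,6,10}:  v_{2} + v_{4} + v_{6} + v_{10} = v_{1}  ⇒ sig = (4; 1)
  P = {2,4,8,9,11}:  v_{2} + v_{4} + v_{8} + v_{9} + v_{11} = v_{5}  ⇒ sig = (5; 1)

so the primitive-relation signature multiset is
    |P|=2: 11 collections, coeffs (), (1), (1), (1,1), (1,1), (1,1,1), (1,1,1), (1,1,1), (1,1,1,1), (1,1,2), (1,2)
    |P|=3: 4 collections, coeffs (), (), (1), (1,1,1)
    |P|=4: 1 collection, coeffs (1)
    |P|=5: 1 collection, coeffs (1)


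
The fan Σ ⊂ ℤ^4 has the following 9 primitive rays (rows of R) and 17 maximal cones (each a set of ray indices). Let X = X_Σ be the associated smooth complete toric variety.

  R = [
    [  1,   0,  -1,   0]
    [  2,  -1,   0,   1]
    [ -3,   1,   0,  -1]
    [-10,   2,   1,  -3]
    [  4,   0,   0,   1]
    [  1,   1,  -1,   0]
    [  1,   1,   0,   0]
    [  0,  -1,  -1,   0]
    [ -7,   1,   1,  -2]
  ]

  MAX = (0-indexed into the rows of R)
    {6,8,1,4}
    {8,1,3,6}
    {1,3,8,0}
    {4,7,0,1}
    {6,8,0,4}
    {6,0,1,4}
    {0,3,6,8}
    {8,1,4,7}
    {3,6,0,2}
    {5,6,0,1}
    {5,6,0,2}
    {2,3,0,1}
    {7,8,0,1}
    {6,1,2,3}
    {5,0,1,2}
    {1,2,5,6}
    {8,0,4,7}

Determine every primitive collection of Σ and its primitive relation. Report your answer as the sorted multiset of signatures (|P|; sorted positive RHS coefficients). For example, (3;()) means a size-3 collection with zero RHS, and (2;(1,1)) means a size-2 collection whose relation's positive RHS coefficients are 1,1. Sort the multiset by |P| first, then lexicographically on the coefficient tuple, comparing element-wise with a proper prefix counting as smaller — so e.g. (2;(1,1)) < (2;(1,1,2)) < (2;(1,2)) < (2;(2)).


Primitive collections (14):

  P = {2,4}:  v_{2} + v_{4} = v_{6} — sig = (2;(1))
  P = {2,8}:  v_{2} + v_{8} = v_{3} — sig = (2;(1))
  P = {6,7}:  v_{6} + v_{7} = v_{0} — sig = (2;(1))
  P = {3,4}:  v_{3} + v_{4} = v_{6} + v_{8} — sig = (2;(1,1))
  P = {2,7}:  v_{2} + v_{7} = 2·v_{0} + v_{1} + v_{8} — sig = (2;(1,1,2))
  P = {4,5}:  v_{4} + v_{5} = v_{0} + v_{1} + 2·v_{6} — sig = (2;(1,1,2))
  P = {5,7}:  v_{5} + v_{7} = 2·v_{0} + v_{1} + v_{2} — sig = (2;(1,1,2))
  P = {3,7}:  v_{3} + v_{7} = 2·v_{0} + v_{1} + 2·v_{8} — sig = (2;(1,2,2))
  P = {5,8}:  v_{5} + v_{8} = 2·v_{2} — sig = (2;(2))
  P = {3,5}:  v_{3} + v_{5} = 3·v_{2} — sig = (2;(3))
  P = {0,1,4,8}:  v_{0} + v_{1} + v_{4} + v_{8} = 0 — sig = (4;())
  P = {0,1,2,6}:  v_{0} + v_{1} + v_{2} + v_{6} = v_{5} — sig = (4;(1))
  P = {0,1,6,8}:  v_{0} + v_{1} + v_{6} + v_{8} = v_{2} — sig = (4;(1))
  P = {0,1,3,6}:  v_{0} + v_{1} + v_{3} + v_{6} = 2·v_{2} — sig = (4;(2))

so the primitive-relation signature multiset is
    |P|=2: 10 collections, coeffs (1), (1), (1), (1,1), (1,1,2), (1,1,2), (1,1,2), (1,2,2), (2), (3)
    |P|=4: 4 collections, coeffs (), (1), (1), (2)


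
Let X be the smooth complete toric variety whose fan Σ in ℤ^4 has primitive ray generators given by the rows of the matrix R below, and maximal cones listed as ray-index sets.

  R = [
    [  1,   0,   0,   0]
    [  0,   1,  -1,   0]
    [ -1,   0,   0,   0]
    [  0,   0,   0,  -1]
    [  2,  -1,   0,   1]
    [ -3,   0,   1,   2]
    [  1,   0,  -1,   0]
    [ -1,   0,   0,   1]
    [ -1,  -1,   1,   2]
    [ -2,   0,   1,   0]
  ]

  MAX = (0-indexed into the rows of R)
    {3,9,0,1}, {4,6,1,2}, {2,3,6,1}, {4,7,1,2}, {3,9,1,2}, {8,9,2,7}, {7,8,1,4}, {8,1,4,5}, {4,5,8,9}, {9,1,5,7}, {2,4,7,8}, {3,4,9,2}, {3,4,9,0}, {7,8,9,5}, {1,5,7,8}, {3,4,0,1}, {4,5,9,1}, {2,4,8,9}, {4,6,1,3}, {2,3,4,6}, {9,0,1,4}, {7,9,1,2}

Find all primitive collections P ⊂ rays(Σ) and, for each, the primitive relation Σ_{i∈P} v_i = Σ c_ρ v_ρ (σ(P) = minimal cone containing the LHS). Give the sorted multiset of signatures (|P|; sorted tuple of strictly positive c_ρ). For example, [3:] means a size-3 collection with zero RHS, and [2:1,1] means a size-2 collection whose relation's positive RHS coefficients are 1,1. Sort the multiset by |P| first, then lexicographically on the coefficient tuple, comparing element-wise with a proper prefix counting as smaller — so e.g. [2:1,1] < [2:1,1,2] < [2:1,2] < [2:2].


Σ has 20 primitive collections:

  • {0,2}:  v_{0} + v_{2} = 0 — sig = [2:]
  • {3,7}:  v_{3} + v_{7} = v_{2} — sig = [2:1]
  • {6,9}:  v_{6} + v_{9} = v_{2} — sig = [2:1]
  • {3,5}:  v_{3} + v_{5} = v_{7} + v_{9} — sig = [2:1,1]
  • {0,6}:  v_{0} + v_{6} = v_{1} + v_{3} + v_{4} — sig = [2:1,1,1]
  • {0,7}:  v_{0} + v_{7} = v_{1} + v_{4} + v_{9} — sig = [2:1,1,1]
  • {3,8}:  v_{3} + v_{8} = v_{2} + v_{4} + v_{9} — sig = [2:1,1,1]
  • {6,8}:  v_{6} + v_{8} = v_{2} + v_{4} + v_{7} — sig = [2:1,1,1]
  • {6,7}:  v_{6} + v_{7} = v_{1} + 2·v_{2} + v_{4} — sig = [2:1,1,2]
  • {2,5}:  v_{2} + v_{5} = 2·v_{7} + v_{9} — sig = [2:1,2]
  • {0,8}:  v_{0} + v_{8} = v_{1} + 2·v_{4} + 2·v_{9} — sig = [2:1,2,2]
  • {5,6}:  v_{5} + v_{6} = 2·v_{7} — sig = [2:2]
  • {0,5}:  v_{0} + v_{5} = 2·v_{1} + 2·v_{4} + 3·v_{9} — sig = [2:2,2,3]
  • {1,8,9}:  v_{1} + v_{8} + v_{9} = v_{5} — sig = [3:1]
  • {4,7,9}:  v_{4} + v_{7} + v_{9} = v_{8} — sig = [3:1]
  • {4,5,7}:  v_{4} + v_{5} + v_{7} = v_{1} + 2·v_{8} — sig = [3:1,2]
  • {1,2,8}:  v_{1} + v_{2} + v_{8} = 2·v_{7} — sig = [3:2]
  • {1,3,4,9}:  v_{1} + v_{3} + v_{4} + v_{9} = 0 — sig = [4:]
  • {1,2,3,4}:  v_{1} + v_{2} + v_{3} + v_{4} = v_{6} — sig = [4:1]
  • {1,2,4,9}:  v_{1} + v_{2} + v_{4} + v_{9} = v_{7} — sig = [4:1]

so the primitive-relation signature multiset is
{ [2:],  [2:1] ×2,  [2:1,1],  [2:1,1,1] ×4,  [2:1,1,2],  [2:1,2],  [2:1,2,2],  [2:2],  [2:2,2,3],  [3:1] ×2,  [3:1,2],  [3:2],  [4:],  [4:1] ×2 }


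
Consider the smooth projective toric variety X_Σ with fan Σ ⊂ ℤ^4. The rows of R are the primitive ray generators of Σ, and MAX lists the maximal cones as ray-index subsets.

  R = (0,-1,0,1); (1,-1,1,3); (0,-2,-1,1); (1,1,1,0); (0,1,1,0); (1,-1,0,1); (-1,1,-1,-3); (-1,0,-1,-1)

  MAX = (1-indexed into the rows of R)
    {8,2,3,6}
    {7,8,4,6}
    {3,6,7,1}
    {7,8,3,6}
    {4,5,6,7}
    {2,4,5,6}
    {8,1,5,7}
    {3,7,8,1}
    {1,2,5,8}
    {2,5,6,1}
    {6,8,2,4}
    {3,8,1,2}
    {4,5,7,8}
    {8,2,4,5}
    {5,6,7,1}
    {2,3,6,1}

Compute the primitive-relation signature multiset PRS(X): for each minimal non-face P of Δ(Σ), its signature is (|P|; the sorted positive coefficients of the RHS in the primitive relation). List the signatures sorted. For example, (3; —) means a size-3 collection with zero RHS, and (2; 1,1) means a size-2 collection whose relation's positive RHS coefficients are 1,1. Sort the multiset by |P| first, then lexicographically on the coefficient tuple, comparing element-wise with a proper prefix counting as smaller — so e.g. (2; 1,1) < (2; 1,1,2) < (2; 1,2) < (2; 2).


Δ(Σ) — 8 vertices, 6 min non-faces:

  P = {2,7}:  v_{2} + v_{7} = 0  →  sig = (2; —)
  P = {3,4}:  v_{3} + v_{4} = v_{6}  →  sig = (2; 1)
  P = {3,5}:  v_{3} + v_{5} = v_{1}  →  sig = (2; 1)
  P = {1,4}:  v_{1} + v_{4} = v_{5} + v_{6}  →  sig = (2; 1,1)
  P = {5,6,8}:  v_{5} + v_{6} + v_{8} = 0  →  sig = (3; —)
  P = {1,6,8}:  v_{1} + v_{6} + v_{8} = v_{3}  →  sig = (3; 1)

so the primitive-relation signature multiset is
{ (2; —),  (2; 1) ×2,  (2; 1,1),  (3; —),  (3; 1) }


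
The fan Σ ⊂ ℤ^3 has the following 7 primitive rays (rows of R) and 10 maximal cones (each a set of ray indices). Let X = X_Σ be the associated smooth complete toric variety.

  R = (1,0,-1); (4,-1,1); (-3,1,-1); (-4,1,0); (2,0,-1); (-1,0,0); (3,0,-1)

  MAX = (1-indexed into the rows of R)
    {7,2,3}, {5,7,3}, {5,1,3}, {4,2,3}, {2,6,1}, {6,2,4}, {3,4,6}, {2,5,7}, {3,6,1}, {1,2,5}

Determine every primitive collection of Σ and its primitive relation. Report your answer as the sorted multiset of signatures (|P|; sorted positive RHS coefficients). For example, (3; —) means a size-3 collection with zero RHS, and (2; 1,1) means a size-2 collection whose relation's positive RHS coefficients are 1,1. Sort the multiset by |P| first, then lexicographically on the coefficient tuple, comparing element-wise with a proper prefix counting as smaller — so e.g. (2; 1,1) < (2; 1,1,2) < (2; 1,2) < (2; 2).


Σ has 9 primitive collections:

  {1,4}:  v_{1} + v_{4} = v_{3}  ⇒ sig = (2; 1)
  {5,6}:  v_{5} + v_{6} = v_{1}  ⇒ sig = (2; 1)
  {6,7}:  v_{6} + v_{7} = v_{5}  ⇒ sig = (2; 1)
  {4,5}:  v_{4} + v_{5} = v_{2} + 2·v_{3}  ⇒ sig = (2; 1,2)
  {1,7}:  v_{1} + v_{7} = 2·v_{5}  ⇒ sig = (2; 2)
  {4,7}:  v_{4} + v_{7} = 2·v_{2} + 3·v_{3}  ⇒ sig = (2; 2,3)
  {2,3,6}:  v_{2} + v_{3} + v_{6} = 0  ⇒ sig = (3; —)
  {1,2,3}:  v_{1} + v_{2} + v_{3} = v_{5}  ⇒ sig = (3; 1)
  {2,3,5}:  v_{2} + v_{3} + v_{5} = v_{7}  ⇒ sig = (3; 1)

Signatures (|P|; sorted positive RHS coefficients), sorted:
{ (2; 1) ×3,  (2; 1,2),  (2; 2),  (2; 2,3),  (3; —),  (3; 1) ×2 }


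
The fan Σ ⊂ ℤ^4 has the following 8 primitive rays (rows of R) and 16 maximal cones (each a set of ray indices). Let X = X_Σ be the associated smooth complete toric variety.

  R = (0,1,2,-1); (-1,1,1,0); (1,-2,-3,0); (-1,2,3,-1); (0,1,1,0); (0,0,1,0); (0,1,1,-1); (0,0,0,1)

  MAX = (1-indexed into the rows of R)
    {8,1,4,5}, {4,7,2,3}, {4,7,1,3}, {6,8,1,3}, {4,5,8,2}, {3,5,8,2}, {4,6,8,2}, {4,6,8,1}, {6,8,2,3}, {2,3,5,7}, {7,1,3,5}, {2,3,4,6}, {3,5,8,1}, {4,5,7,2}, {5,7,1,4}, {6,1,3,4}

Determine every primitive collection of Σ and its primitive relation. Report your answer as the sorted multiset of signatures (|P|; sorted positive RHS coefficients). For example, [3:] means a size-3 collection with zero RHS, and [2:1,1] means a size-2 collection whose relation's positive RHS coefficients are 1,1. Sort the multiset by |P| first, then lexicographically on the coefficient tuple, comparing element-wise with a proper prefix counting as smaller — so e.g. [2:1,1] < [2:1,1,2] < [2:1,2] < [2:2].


|primitive collections| = 6. Relations:

  • {1,2}:  v_{1} + v_{2} = v_{4}  ⇒ sig = [2:1]
  • {6,7}:  v_{6} + v_{7} = v_{1}  ⇒ sig = [2:1]
  • {7,8}:  v_{7} + v_{8} = v_{5}  ⇒ sig = [2:1]
  • {5,6}:  v_{5} + v_{6} = v_{1} + v_{8}  ⇒ sig = [2:1,1]
  • {3,4,8}:  v_{3} + v_{4} + v_{8} = 0  ⇒ sig = [3:]
  • {3,4,5}:  v_{3} + v_{4} + v_{5} = v_{7}  ⇒ sig = [3:1]

so the primitive-relation signature multiset is
{ [2:1] ×3,  [2:1,1],  [3:],  [3:1] }


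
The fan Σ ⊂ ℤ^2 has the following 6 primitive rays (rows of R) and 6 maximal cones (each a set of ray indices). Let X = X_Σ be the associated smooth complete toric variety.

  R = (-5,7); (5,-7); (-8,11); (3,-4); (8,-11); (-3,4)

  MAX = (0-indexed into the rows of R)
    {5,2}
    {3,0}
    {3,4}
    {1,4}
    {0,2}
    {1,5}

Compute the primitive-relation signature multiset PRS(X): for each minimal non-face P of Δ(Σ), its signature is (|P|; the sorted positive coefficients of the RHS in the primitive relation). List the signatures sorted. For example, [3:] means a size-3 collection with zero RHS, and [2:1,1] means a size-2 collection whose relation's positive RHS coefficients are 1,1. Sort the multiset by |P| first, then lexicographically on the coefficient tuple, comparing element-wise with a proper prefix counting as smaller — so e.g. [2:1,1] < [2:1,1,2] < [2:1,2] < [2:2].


Primitive collections (9):

  P = {0,1}:  v_{0} + v_{1} = 0  so sig = [2:]
  P = {2,4}:  v_{2} + v_{4} = 0  so sig = [2:]
  P = {3,5}:  v_{3} + v_{5} = 0  so sig = [2:]
  P = {0,4}:  v_{0} + v_{4} = v_{3}  so sig = [2:1]
  P = {0,5}:  v_{0} + v_{5} = v_{2}  so sig = [2:1]
  P = {1,2}:  v_{1} + v_{2} = v_{5}  so sig = [2:1]
  P = {1,3}:  v_{1} + v_{3} = v_{4}  so sig = [2:1]
  P = {2,3}:  v_{2} + v_{3} = v_{0}  so sig = [2:1]
  P = {4,5}:  v_{4} + v_{5} = v_{1}  so sig = [2:1]

Hence PRS(X_Σ) =
    |P|=2: 9 collections, coeffs (), (), (), (1), (1), (1), (1), (1), (1)


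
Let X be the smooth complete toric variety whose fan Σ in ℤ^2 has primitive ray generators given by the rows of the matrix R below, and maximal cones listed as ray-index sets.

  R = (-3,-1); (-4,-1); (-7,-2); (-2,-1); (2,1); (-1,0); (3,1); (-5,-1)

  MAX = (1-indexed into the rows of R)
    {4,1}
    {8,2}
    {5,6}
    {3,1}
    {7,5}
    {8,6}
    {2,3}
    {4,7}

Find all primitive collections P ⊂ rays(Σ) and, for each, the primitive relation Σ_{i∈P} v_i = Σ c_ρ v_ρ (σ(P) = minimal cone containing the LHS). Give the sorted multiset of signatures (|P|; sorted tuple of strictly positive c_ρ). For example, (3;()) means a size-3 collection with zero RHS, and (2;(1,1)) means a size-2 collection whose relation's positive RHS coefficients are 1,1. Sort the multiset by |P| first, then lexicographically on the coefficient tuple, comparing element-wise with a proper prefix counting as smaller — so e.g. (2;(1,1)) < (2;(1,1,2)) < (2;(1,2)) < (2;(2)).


|primitive collections| = 20. Relations:

  P={1,7}:  v_{1} + v_{7} = 0  →  sig = (2;())
  P={4,5}:  v_{4} + v_{5} = 0  →  sig = (2;())
  P={1,2}:  v_{1} + v_{2} = v_{3}  →  sig = (2;(1))
  P={1,5}:  v_{1} + v_{5} = v_{6}  →  sig = (2;(1))
  P={1,6}:  v_{1} + v_{6} = v_{2}  →  sig = (2;(1))
  P={2,6}:  v_{2} + v_{6} = v_{8}  →  sig = (2;(1))
  P={2,7}:  v_{2} + v_{7} = v_{6}  →  sig = (2;(1))
  P={3,5}:  v_{3} + v_{5} = v_{8}  →  sig = (2;(1))
  P={3,7}:  v_{3} + v_{7} = v_{2}  →  sig = (2;(1))
  P={4,6}:  v_{4} + v_{6} = v_{1}  →  sig = (2;(1))
  P={4,8}:  v_{4} + v_{8} = v_{3}  →  sig = (2;(1))
  P={6,7}:  v_{6} + v_{7} = v_{5}  →  sig = (2;(1))
  P={1,8}:  v_{1} + v_{8} = 2·v_{2}  →  sig = (2;(2))
  P={2,4}:  v_{2} + v_{4} = 2·v_{1}  →  sig = (2;(2))
  P={2,5}:  v_{2} + v_{5} = 2·v_{6}  →  sig = (2;(2))
  P={3,6}:  v_{3} + v_{6} = 2·v_{2}  →  sig = (2;(2))
  P={7,8}:  v_{7} + v_{8} = 2·v_{6}  →  sig = (2;(2))
  P={3,4}:  v_{3} + v_{4} = 3·v_{1}  →  sig = (2;(3))
  P={3,8}:  v_{3} + v_{8} = 3·v_{2}  →  sig = (2;(3))
  P={5,8}:  v_{5} + v_{8} = 3·v_{6}  →  sig = (2;(3))

Signatures (|P|; sorted positive RHS coefficients), sorted:
{ (2;()) ×2,  (2;(1)) ×10,  (2;(2)) ×5,  (2;(3)) ×3 }


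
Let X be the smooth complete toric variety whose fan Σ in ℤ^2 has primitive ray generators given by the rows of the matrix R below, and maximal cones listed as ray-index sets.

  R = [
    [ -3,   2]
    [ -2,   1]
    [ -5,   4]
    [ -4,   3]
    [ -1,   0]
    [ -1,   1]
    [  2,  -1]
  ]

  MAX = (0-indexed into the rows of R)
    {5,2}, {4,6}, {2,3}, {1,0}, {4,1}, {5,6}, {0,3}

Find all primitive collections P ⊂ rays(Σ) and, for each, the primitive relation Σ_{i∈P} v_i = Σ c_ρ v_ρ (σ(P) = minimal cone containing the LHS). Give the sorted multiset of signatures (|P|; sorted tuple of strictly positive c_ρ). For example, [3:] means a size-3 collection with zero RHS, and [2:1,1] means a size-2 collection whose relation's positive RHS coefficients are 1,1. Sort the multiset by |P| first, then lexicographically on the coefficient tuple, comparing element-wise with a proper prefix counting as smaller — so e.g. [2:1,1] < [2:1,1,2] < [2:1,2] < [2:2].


|primitive collections| = 14. Relations:

  P = {1,6}:  v_{1} + v_{6} = 0  →  sig = [2:]
  P = {0,5}:  v_{0} + v_{5} = v_{3}  →  sig = [2:1]
  P = {0,6}:  v_{0} + v_{6} = v_{5}  →  sig = [2:1]
  P = {1,5}:  v_{1} + v_{5} = v_{0}  →  sig = [2:1]
  P = {3,5}:  v_{3} + v_{5} = v_{2}  →  sig = [2:1]
  P = {4,5}:  v_{4} + v_{5} = v_{1}  →  sig = [2:1]
  P = {1,2}:  v_{1} + v_{2} = v_{0} + v_{3}  →  sig = [2:1,1]
  P = {3,4}:  v_{3} + v_{4} = v_{0} + v_{1}  →  sig = [2:1,1]
  P = {0,2}:  v_{0} + v_{2} = 2·v_{3}  →  sig = [2:2]
  P = {0,4}:  v_{0} + v_{4} = 2·v_{1}  →  sig = [2:2]
  P = {1,3}:  v_{1} + v_{3} = 2·v_{0}  →  sig = [2:2]
  P = {2,4}:  v_{2} + v_{4} = 2·v_{0}  →  sig = [2:2]
  P = {3,6}:  v_{3} + v_{6} = 2·v_{5}  →  sig = [2:2]
  P = {2,6}:  v_{2} + v_{6} = 3·v_{5}  →  sig = [2:3]

Hence PRS(X_Σ) =
    |P|=2: 14 collections, coeffs (), (1), (1), (1), (1), (1), (1,1), (1,1), (2), (2), (2), (2), (2), (3)
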